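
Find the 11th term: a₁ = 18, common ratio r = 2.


aₙ = a₁·r^(n-1)
= 18×2^10
= 18×1024
= 18432

a_11 = 18432


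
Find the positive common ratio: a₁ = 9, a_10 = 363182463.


r^(n-1) = aₙ/a₁
r^9 = 363182463/9 = 40353607
r = 40353607^(1/9)
= 7

r = 7


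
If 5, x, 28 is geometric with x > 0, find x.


GM = √(5×28) = √140 = 11.8322

GM = 11.8322


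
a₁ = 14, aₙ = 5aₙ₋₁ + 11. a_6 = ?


Computing step by step:
a_1 = 14
a_2 = 81
a_3 = 416
a_4 = 2091
a_5 = 10466
a_6 = 52341


a_6 = 52341


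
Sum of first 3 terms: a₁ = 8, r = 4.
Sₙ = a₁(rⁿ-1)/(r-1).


Sₙ = 8×(4^3 - 1)/(4 - 1)
= 8×(64 - 1)/3
= 8×63/3
= 168

S_3 = 168


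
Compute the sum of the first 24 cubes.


n(n+1)/2 = 24×25/2 = 300
Σk³ = 300² = 90000

Σk³ = 90000


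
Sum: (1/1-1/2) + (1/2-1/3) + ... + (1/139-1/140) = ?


Telescoping: adjacent terms cancel.
= 1/1 - 1/140
= 1 - 1/140 = 139/140

Sum = 139/140


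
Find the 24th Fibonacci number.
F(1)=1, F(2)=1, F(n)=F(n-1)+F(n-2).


Fibonacci sequence: 1, 1, 2, 3, 5, 8, 13, 21, 34, 55, 89, ...
F(24) = 46368

F(24) = 46368


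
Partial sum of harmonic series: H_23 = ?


H_23 = 1/1 + 1/2 + 1/3 + ... + 1/23
= 444316699/118982864
≈ 3.7343

H_23 = 444316699/118982864 ≈ 3.7343


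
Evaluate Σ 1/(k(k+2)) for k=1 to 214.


1/(k(k+2)) = (1/2)·(1/k - 1/(k+2)) (partial fractions)
Telescoping: Σ = (1/2)·(1 + 1/2 - 1/215 - 1/216) = 69229/92880

Sum = 69229/92880


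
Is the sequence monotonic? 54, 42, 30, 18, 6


Differences: -12, -12, -12, -12
All differences < 0 → strictly DECREASING

Monotonically decreasing


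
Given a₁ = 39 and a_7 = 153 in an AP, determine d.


d = (aₙ - a₁)/(n-1)
= (153 - 39)/(7-1)
= 114/6 = 19

d = 19


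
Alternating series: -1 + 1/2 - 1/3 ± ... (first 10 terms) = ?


S = -1 + 1/2 - 1/3 + 1/4 - 1/5 + 1/6 - 1/7 + 1/8 ± ...
= -0.6456
(Full series converges to -ln(2) ≈ -0.6931)

S_10 = -0.6456


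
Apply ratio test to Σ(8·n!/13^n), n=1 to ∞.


aₙ = 8·n!/13^n
a_{n+1}/aₙ = (n+1)!/13^(n+1) × 13^n/n!  (constant 8 cancels)
= (n+1)/13
L = lim(n→∞) (n+1)/13 = ∞
L > 1 → series DIVERGES

Diverges (ratio test: L = ∞ > 1)


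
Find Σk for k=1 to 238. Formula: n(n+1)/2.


n(n+1)/2 = 238×239/2 = 56882/2 = 28441

Σk = 28441


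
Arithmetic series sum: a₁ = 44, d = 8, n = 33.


aₙ = 44 + (33-1)×8 = 300
Sₙ = n(a₁+aₙ)/2 = 33×(44+300)/2
= 33×344/2 = 5676

S_33 = 5676


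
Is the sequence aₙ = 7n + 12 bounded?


aₙ = 7n + 12 → as n→∞, aₙ→∞
No finite upper bound exists
The sequence is UNBOUNDED

Unbounded (aₙ → ∞ as n → ∞)


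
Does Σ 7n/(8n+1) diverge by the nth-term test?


lim(n→∞) 7n/(8n+1) = 7/8 = 7/8  (divide numerator and denominator by n)
lim aₙ = 7/8 ≠ 0 → series DIVERGES

Diverges (lim aₙ = 7/8 ≠ 0)


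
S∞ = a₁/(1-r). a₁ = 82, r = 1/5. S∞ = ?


S∞ = a₁/(1-r) = 82/(1 - 1/5)
= 82/(4/5)
= 205/2

S∞ = 205/2


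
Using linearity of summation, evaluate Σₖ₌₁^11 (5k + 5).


Σ(5k+5) = 5·Σk + 5·n
= 5·66 + 5·11
= 330 + 55 = 385

Σ = 385


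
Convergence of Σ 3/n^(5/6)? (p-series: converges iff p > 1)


p-series test: Σ c/n^p converges if p > 1, diverges if p ≤ 1 (constant c > 0 doesn't affect convergence).
p = 5/6
5/6 ≤ 1 → DIVERGES

Diverges (p = 5/6 ≤ 1)


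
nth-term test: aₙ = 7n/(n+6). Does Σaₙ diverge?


lim(n→∞) 7n/(n+6) = 7/1 = 7  (divide numerator and denominator by n)
lim aₙ = 7 ≠ 0 → series DIVERGES

Diverges (lim aₙ = 7 ≠ 0)


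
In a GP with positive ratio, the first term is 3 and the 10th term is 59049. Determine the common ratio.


r^(n-1) = aₙ/a₁
r^9 = 59049/3 = 19683
r = 19683^(1/9)
= 3

r = 3


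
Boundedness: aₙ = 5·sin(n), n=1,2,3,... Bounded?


For all n, -1 ≤ sin(n) ≤ 1, so -5 ≤ 5·sin(n) ≤ 5
Lower bound: -5, Upper bound: 5
The sequence IS bounded

Bounded (-5 ≤ aₙ ≤ 5)


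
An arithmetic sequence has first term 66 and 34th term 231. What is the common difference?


d = (aₙ - a₁)/(n-1)
= (231 - 66)/(34-1)
= 165/33 = 5

d = 5


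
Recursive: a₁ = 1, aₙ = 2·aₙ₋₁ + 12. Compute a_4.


Computing step by step:
a_1 = 1
a_2 = 14
a_3 = 40
a_4 = 92


a_4 = 92


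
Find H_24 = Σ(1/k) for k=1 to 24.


H_24 = 1/1 + 1/2 + 1/3 + ... + 1/24
= 1347822955/356948592
≈ 3.776

H_24 = 1347822955/356948592 ≈ 3.776


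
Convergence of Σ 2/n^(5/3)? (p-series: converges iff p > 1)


p-series test: Σ c/n^p converges if p > 1, diverges if p ≤ 1 (constant c > 0 doesn't affect convergence).
p = 5/3
5/3 > 1 → CONVERGES

Converges (p = 5/3 > 1)


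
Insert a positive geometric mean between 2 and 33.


GM = √(2×33) = √66 = 8.124

GM = 8.124


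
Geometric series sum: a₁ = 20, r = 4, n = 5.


Sₙ = 20×(4^5 - 1)/(4 - 1)
= 20×(1024 - 1)/3
= 20×1023/3
= 6820

S_5 = 6820


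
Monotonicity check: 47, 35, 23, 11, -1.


Differences: -12, -12, -12, -12
All differences < 0 → strictly DECREASING

Monotonically decreasing


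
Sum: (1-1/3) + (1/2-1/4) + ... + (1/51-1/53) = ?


Telescoping with gap 2: two head and two tail terms survive.
= (1 + 1/2) - (1/52 + 1/53)
= 3/2 - 1/52 - 1/53 = 4029/2756

Sum = 4029/2756


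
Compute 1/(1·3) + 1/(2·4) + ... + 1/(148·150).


1/(k(k+2)) = (1/2)·(1/k - 1/(k+2)) (partial fractions)
Telescoping: Σ = (1/2)·(1 + 1/2 - 1/149 - 1/150) = 16613/22350

Sum = 16613/22350


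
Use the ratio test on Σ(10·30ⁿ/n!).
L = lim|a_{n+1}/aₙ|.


aₙ = 10·30^n/n!
a_{n+1}/aₙ = 30^(n+1)/(n+1)! × n!/30^n  (constant 10 cancels)
= 30/(n+1)
L = lim(n→∞) 30/(n+1) = 0
L < 1 → series CONVERGES

Converges (ratio test: L = 0 < 1)


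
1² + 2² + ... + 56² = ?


n = 56
n(n+1)(2n+1)/6 = 56×57×113/6
= 360696/6 = 60116

Σk² = 60116


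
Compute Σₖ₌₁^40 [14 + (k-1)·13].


aₙ = 14 + (40-1)×13 = 521
Sₙ = n(a₁+aₙ)/2 = 40×(14+521)/2
= 40×535/2 = 10700

S_40 = 10700


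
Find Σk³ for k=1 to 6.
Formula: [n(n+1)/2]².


n(n+1)/2 = 6×7/2 = 21
Σk³ = 21² = 441

Σk³ = 441


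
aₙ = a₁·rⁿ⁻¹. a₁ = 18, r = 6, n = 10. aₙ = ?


aₙ = a₁·r^(n-1)
= 18×6^9
= 18×10077696
= 181398528

a_10 = 181398528


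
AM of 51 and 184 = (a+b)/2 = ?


AM = (51 + 184)/2 = 235/2 = 117.5

AM = 117.5


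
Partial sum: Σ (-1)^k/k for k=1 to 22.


S = -1 + 1/2 - 1/3 + 1/4 - 1/5 + 1/6 - 1/7 + 1/8 ± ...
= -0.6709
(Full series converges to -ln(2) ≈ -0.6931)

S_22 = -0.6709


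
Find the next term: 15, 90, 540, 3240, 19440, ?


Pattern: geometric (r=6)
Terms: 15, 90, 540, 3240, 19440
Next term = 116640

Next term = 116640


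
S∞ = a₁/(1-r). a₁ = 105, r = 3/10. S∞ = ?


S∞ = a₁/(1-r) = 105/(1 - 3/10)
= 105/(7/10)
= 150

S∞ = 150


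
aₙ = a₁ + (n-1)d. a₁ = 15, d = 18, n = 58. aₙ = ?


aₙ = a₁ + (n-1)d
= 15 + (58-1)×18
= 15 + 1026
= 1041

a_58 = 1041


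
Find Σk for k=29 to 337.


Σₖ₌29^337 k = Σₖ₌₁^337 k − Σₖ₌₁^28 k
= 337·338/2 − 28·29/2
= 56953 − 406 = 56547

Σk = 56547


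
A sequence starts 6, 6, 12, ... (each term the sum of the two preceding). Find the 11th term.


Computing iteratively: 6, 6, 12, 18, 30, 48, 78, 126, 204, 330, 534
a_11 = 534

a_11 = 534


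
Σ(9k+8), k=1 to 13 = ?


Σ(9k+8) = 9·Σk + 8·n
= 9·91 + 8·13
= 819 + 104 = 923

Σ = 923


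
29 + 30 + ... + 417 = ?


Σₖ₌29^417 k = Σₖ₌₁^417 k − Σₖ₌₁^28 k
= 417·418/2 − 28·29/2
= 87153 − 406 = 86747

Σk = 86747


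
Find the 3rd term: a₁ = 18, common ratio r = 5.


aₙ = a₁·r^(n-1)
= 18×5^2
= 18×25
= 450

a_3 = 450


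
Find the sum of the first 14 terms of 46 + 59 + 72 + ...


aₙ = 46 + (14-1)×13 = 215
Sₙ = n(a₁+aₙ)/2 = 14×(46+215)/2
= 14×261/2 = 1827

S_14 = 1827


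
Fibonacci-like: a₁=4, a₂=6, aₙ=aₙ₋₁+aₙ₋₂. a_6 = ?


Computing iteratively: 4, 6, 10, 16, 26, 42
a_6 = 42

a_6 = 42


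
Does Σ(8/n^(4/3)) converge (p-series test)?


p-series test: Σ c/n^p converges if p > 1, diverges if p ≤ 1 (constant c > 0 doesn't affect convergence).
p = 4/3
4/3 > 1 → CONVERGES

Converges (p = 4/3 > 1)


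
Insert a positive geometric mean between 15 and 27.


GM = √(15×27) = √405 = 20.1246

GM = 20.1246


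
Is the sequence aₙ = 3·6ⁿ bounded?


aₙ = 3·6ⁿ → as n→∞, aₙ→∞ (since base 6 > 1)
No finite upper bound exists
The sequence is UNBOUNDED

Unbounded (aₙ → ∞ as n → ∞)


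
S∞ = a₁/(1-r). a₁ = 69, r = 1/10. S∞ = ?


S∞ = a₁/(1-r) = 69/(1 - 1/10)
= 69/(9/10)
= 230/3

S∞ = 230/3


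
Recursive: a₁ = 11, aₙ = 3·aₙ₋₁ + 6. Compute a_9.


Computing step by step:
a_1 = 11
a_2 = 39
a_3 = 123
a_4 = 375
a_5 = 1131
a_6 = 3399
a_7 = 10203
a_8 = 30615
a_9 = 91851


a_9 = 91851


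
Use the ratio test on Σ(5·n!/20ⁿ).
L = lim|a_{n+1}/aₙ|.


aₙ = 5·n!/20^n
a_{n+1}/aₙ = (n+1)!/20^(n+1) × 20^n/n!  (constant 5 cancels)
= (n+1)/20
L = lim(n→∞) (n+1)/20 = ∞
L > 1 → series DIVERGES

Diverges (ratio test: L = ∞ > 1)


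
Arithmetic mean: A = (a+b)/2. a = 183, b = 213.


AM = (183 + 213)/2 = 396/2 = 198

AM = 198


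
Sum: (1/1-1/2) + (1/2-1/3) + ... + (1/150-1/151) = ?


Telescoping: adjacent terms cancel.
= 1/1 - 1/151
= 1 - 1/151 = 150/151

Sum = 150/151


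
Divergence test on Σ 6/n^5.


lim(n→∞) 6/n^5 = 0
lim aₙ = 0 → nth-term test is INCONCLUSIVE
(Need other tests; this is actually a convergent p-series with p=5 > 1)

Inconclusive (lim aₙ = 0; need another test)


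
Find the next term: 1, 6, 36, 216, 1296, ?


Pattern: geometric (r=6)
Terms: 1, 6, 36, 216, 1296
Next term = 7776

Next term = 7776


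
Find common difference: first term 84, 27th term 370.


d = (aₙ - a₁)/(n-1)
= (370 - 84)/(27-1)
= 286/26 = 11

d = 11


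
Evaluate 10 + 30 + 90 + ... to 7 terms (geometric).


Sₙ = 10×(3^7 - 1)/(3 - 1)
= 10×(2187 - 1)/2
= 10×2186/2
= 10930

S_7 = 10930


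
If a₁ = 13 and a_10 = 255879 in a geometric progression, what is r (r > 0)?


r^(n-1) = aₙ/a₁
r^9 = 255879/13 = 19683
r = 19683^(1/9)
= 3

r = 3


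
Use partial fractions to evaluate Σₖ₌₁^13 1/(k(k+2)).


1/(k(k+2)) = (1/2)·(1/k - 1/(k+2)) (partial fractions)
Telescoping: Σ = (1/2)·(1 + 1/2 - 1/14 - 1/15) = 143/210

Sum = 143/210


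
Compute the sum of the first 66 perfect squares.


n = 66
n(n+1)(2n+1)/6 = 66×67×133/6
= 588126/6 = 98021

Σk² = 98021


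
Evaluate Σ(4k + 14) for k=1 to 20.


Σ(4k+14) = 4·Σk + 14·n
= 4·210 + 14·20
= 840 + 280 = 1120

Σ = 1120


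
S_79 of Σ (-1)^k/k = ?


S = -1 + 1/2 - 1/3 + 1/4 - 1/5 + 1/6 - 1/7 + 1/8 ± ...
= -0.6994
(Full series converges to -ln(2) ≈ -0.6931)

S_79 = -0.6994


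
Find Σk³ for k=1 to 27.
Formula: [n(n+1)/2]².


n(n+1)/2 = 27×28/2 = 378
Σk³ = 378² = 142884

Σk³ = 142884


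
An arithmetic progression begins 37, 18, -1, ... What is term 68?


aₙ = a₁ + (n-1)d
= 37 + (68-1)×-19
= 37 - 1273
= -1236

a_68 = -1236


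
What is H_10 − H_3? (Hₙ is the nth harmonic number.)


Σₖ₌4^10 1/k = 1/4 + 1/5 + 1/6 + 1/7 + 1/8 + 1/9 + 1/10
= 2761/2520
≈ 1.0956

Sum = 2761/2520 ≈ 1.0956


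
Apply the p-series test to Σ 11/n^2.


p-series test: Σ c/n^p converges if p > 1, diverges if p ≤ 1 (constant c > 0 doesn't affect convergence).
p = 2
2 > 1 → CONVERGES

Converges (p = 2 > 1)


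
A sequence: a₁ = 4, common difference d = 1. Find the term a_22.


aₙ = a₁ + (n-1)d
= 4 + (22-1)×1
= 4 + 21
= 25

a_22 = 25


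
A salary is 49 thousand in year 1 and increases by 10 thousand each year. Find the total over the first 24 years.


aₙ = 49 + (24-1)×10 = 279
Sₙ = n(a₁+aₙ)/2 = 24×(49+279)/2
= 24×328/2 = 3936

S_24 = 3936


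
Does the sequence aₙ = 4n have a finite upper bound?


aₙ = 4n → as n→∞, aₙ→∞
No finite upper bound exists
The sequence is UNBOUNDED

Unbounded (aₙ → ∞ as n → ∞)


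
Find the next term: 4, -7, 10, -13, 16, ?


Pattern: alternating sign, magnitude arithmetic (d=3)
Terms: 4, -7, 10, -13, 16
Next term = -19

Next term = -19


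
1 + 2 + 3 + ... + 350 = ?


n(n+1)/2 = 350×351/2 = 122850/2 = 61425

Σk = 61425


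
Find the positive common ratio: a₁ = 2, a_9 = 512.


r^(n-1) = aₙ/a₁
r^8 = 512/2 = 256
r = 256^(1/8)
= ±2; taking r > 0 gives r = 2

r = 2


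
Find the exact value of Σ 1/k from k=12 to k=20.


Σₖ₌12^20 1/k = 1/12 + 1/13 + 1/14 + 1/15 + 1/16 + 1/17 + 1/18 + 1/19 + 1/20
= 12229277/21162960
≈ 0.5779

Sum = 12229277/21162960 ≈ 0.5779


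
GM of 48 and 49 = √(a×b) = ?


GM = √(48×49) = √2352 = 48.4974

GM = 48.4974


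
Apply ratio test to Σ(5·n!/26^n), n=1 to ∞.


aₙ = 5·n!/26^n
a_{n+1}/aₙ = (n+1)!/26^(n+1) × 26^n/n!  (constant 5 cancels)
= (n+1)/26
L = lim(n→∞) (n+1)/26 = ∞
L > 1 → series DIVERGES

Diverges (ratio test: L = ∞ > 1)


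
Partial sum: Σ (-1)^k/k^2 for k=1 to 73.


S = -1 + 1/4 - 1/9 + 1/16 - 1/25 + 1/36 - 1/49 + 1/64 ± ...
= -0.8226
(Full series converges to -π²/12 ≈ -0.8225)

S_73 = -0.8226


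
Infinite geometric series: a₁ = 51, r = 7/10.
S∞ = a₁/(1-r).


S∞ = a₁/(1-r) = 51/(1 - 7/10)
= 51/(3/10)
= 170

S∞ = 170


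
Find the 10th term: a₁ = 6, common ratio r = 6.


aₙ = a₁·r^(n-1)
= 6×6^9
= 6×10077696
= 60466176

a_10 = 60466176


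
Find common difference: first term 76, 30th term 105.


d = (aₙ - a₁)/(n-1)
= (105 - 76)/(30-1)
= 29/29 = 1

d = 1


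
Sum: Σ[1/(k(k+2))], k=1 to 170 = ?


1/(k(k+2)) = (1/2)·(1/k - 1/(k+2)) (partial fractions)
Telescoping: Σ = (1/2)·(1 + 1/2 - 1/171 - 1/172) = 43775/58824

Sum = 43775/58824


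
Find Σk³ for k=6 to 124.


Σₖ₌6^124 k³ = [124·125/2]² − [5·6/2]²
= 60062500 − 225 = 60062275

Σk³ = 60062275


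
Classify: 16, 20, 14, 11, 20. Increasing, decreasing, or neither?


Differences: 4, -6, -3, 9
Difference at position 1 is +4 (> 0) but position 2 is -6 (< 0) — sequence both rises and falls
→ NOT monotonic

Not monotonic


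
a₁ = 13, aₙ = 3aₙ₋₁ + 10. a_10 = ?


Computing step by step:
a_1 = 13
a_2 = 49
a_3 = 157
a_4 = 481
a_5 = 1453
a_6 = 4369
a_7 = 13117
a_8 = 39361
a_9 = 118093
a_10 = 354289


a_10 = 354289


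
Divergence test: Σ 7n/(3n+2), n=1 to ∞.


lim(n→∞) 7n/(3n+2) = 7/3 = 7/3  (divide numerator and denominator by n)
lim aₙ = 7/3 ≠ 0 → series DIVERGES

Diverges (lim aₙ = 7/3 ≠ 0)


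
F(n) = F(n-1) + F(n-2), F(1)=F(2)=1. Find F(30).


Fibonacci sequence: 1, 1, 2, 3, 5, 8, 13, 21, 34, 55, 89, ...
F(30) = 832040

F(30) = 832040


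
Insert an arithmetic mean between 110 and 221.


AM = (110 + 221)/2 = 331/2 = 165.5

AM = 165.5


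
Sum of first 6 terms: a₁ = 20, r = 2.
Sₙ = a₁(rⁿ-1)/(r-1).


Sₙ = 20×(2^6 - 1)/(2 - 1)
= 20×(64 - 1)/1
= 20×63/1
= 1260

S_6 = 1260


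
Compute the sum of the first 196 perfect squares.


n = 196
n(n+1)(2n+1)/6 = 196×197×393/6
= 15174516/6 = 2529086

Σk² = 2529086


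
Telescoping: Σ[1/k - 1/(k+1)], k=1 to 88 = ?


Telescoping: adjacent terms cancel.
= 1/1 - 1/89
= 1 - 1/89 = 88/89

Sum = 88/89


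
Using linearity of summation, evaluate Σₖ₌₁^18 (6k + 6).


Σ(6k+6) = 6·Σk + 6·n
= 6·171 + 6·18
= 1026 + 108 = 1134

Σ = 1134


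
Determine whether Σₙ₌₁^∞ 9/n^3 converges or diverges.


p-series test: Σ c/n^p converges if p > 1, diverges if p ≤ 1 (constant c > 0 doesn't affect convergence).
p = 3
3 > 1 → CONVERGES

Converges (p = 3 > 1)


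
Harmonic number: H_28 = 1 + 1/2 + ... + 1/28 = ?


H_28 = 1/1 + 1/2 + 1/3 + ... + 1/28
= 315404588903/80313433200
≈ 3.9272

H_28 = 315404588903/80313433200 ≈ 3.9272


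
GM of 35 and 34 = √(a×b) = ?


GM = √(35×34) = √1190 = 34.4964

GM = 34.4964


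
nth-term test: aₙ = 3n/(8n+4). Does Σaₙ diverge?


lim(n→∞) 3n/(8n+4) = 3/8 = 3/8  (divide numerator and denominator by n)
lim aₙ = 3/8 ≠ 0 → series DIVERGES

Diverges (lim aₙ = 3/8 ≠ 0)


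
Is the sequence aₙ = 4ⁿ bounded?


aₙ = 4ⁿ → as n→∞, aₙ→∞ (since base 4 > 1)
No finite upper bound exists
The sequence is UNBOUNDED

Unbounded (aₙ → ∞ as n → ∞)


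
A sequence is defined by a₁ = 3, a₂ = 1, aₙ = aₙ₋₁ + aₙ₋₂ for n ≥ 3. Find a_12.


Computing iteratively: 3, 1, 4, 5, 9, 14, 23, 37, 60, 97, 157, 254
a_12 = 254

a_12 = 254


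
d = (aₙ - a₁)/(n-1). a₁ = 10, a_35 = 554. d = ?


d = (aₙ - a₁)/(n-1)
= (554 - 10)/(35-1)
= 544/34 = 16

d = 16


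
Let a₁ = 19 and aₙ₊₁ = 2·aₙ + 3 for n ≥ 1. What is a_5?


Computing step by step:
a_1 = 19
a_2 = 41
a_3 = 85
a_4 = 173
a_5 = 349


a_5 = 349


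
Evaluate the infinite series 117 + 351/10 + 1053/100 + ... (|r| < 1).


S∞ = a₁/(1-r) = 117/(1 - 3/10)
= 117/(7/10)
= 1170/7

S∞ = 1170/7


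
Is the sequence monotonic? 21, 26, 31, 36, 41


Differences: 5, 5, 5, 5
All differences > 0 → strictly INCREASING

Monotonically increasing


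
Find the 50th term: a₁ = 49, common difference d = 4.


aₙ = a₁ + (n-1)d
= 49 + (50-1)×4
= 49 + 196
= 245

a_50 = 245


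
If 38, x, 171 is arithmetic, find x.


AM = (38 + 171)/2 = 209/2 = 104.5

AM = 104.5


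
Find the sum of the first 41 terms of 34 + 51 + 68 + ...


aₙ = 34 + (41-1)×17 = 714
Sₙ = n(a₁+aₙ)/2 = 41×(34+714)/2
= 41×748/2 = 15334

S_41 = 15334


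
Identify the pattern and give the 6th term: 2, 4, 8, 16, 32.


Pattern: powers of 2: 2ⁿ
Terms: 2, 4, 8, 16, 32
Next term = 64

Next term = 64


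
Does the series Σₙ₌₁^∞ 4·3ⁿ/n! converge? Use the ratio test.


aₙ = 4·3^n/n!
a_{n+1}/aₙ = 3^(n+1)/(n+1)! × n!/3^n  (constant 4 cancels)
= 3/(n+1)
L = lim(n→∞) 3/(n+1) = 0
L < 1 → series CONVERGES

Converges (ratio test: L = 0 < 1)


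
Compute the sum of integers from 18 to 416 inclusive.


Σₖ₌18^416 k = Σₖ₌₁^416 k − Σₖ₌₁^17 k
= 416·417/2 − 17·18/2
= 86736 − 153 = 86583

Σk = 86583


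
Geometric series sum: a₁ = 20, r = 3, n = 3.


Sₙ = 20×(3^3 - 1)/(3 - 1)
= 20×(27 - 1)/2
= 20×26/2
= 260

S_3 = 260


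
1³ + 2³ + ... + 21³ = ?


n(n+1)/2 = 21×22/2 = 231
Σk³ = 231² = 53361

Σk³ = 53361


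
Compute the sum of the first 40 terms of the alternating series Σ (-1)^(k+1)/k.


S = 1 - 1/2 + 1/3 - 1/4 + 1/5 - 1/6 + 1/7 - 1/8 ± ...
= 0.6808
(Full series converges to +ln(2) ≈ +0.6931)

S_40 = 0.6808


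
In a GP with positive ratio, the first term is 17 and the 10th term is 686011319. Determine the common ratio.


r^(n-1) = aₙ/a₁
r^9 = 686011319/17 = 40353607
r = 40353607^(1/9)
= 7

r = 7


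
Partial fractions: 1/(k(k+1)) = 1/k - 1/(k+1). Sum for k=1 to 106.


1/(k(k+1)) = 1/k - 1/(k+1) (partial fractions)
Telescoping: Σ = 1 - 1/107 = 106/107

Sum = 106/107


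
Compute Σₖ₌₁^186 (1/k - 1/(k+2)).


Telescoping with gap 2: two head and two tail terms survive.
= (1 + 1/2) - (1/187 + 1/188)
= 3/2 - 1/187 - 1/188 = 52359/35156

Sum = 52359/35156


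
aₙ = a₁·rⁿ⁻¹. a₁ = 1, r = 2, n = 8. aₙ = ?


aₙ = a₁·r^(n-1)
= 1×2^7
= 1×128
= 128

a_8 = 128


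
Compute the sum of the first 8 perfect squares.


n = 8
n(n+1)(2n+1)/6 = 8×9×17/6
= 1224/6 = 204

Σk² = 204


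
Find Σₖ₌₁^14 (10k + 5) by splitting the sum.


Σ(10k+5) = 10·Σk + 5·n
= 10·105 + 5·14
= 1050 + 70 = 1120

Σ = 1120


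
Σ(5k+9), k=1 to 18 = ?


Σ(5k+9) = 5·Σk + 9·n
= 5·171 + 9·18
= 855 + 162 = 1017

Σ = 1017


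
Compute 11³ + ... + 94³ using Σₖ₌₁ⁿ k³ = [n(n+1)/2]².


Σₖ₌11^94 k³ = [94·95/2]² − [10·11/2]²
= 19936225 − 3025 = 19933200

Σk³ = 19933200


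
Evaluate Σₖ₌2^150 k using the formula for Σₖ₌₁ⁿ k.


Σₖ₌2^150 k = Σₖ₌₁^150 k − Σₖ₌₁^1 k
= 150·151/2 − 1·2/2
= 11325 − 1 = 11324

Σk = 11324


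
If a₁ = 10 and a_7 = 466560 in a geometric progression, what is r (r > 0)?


r^(n-1) = aₙ/a₁
r^6 = 466560/10 = 46656
r = 46656^(1/6)
= ±6; taking r > 0 gives r = 6

r = 6


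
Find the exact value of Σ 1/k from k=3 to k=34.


Σₖ₌3^34 1/k = 1/3 + 1/4 + 1/5 + ... + 1/34
= 34370802258349/13127595717600
≈ 2.6182

Sum = 34370802258349/13127595717600 ≈ 2.6182


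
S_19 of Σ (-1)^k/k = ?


S = -1 + 1/2 - 1/3 + 1/4 - 1/5 + 1/6 - 1/7 + 1/8 ± ...
= -0.7188
(Full series converges to -ln(2) ≈ -0.6931)

S_19 = -0.7188


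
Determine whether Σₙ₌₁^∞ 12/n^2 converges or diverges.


p-series test: Σ c/n^p converges if p > 1, diverges if p ≤ 1 (constant c > 0 doesn't affect convergence).
p = 2
2 > 1 → CONVERGES

Converges (p = 2 > 1)


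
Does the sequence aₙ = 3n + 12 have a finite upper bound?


aₙ = 3n + 12 → as n→∞, aₙ→∞
No finite upper bound exists
The sequence is UNBOUNDED

Unbounded (aₙ → ∞ as n → ∞)


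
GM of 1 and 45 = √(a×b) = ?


GM = √(1×45) = √45 = 6.7082

GM = 6.7082


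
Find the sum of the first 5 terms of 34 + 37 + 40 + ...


aₙ = 34 + (5-1)×3 = 46
Sₙ = n(a₁+aₙ)/2 = 5×(34+46)/2
= 5×80/2 = 200

S_5 = 200


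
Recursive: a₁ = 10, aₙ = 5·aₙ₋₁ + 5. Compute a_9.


Computing step by step:
a_1 = 10
a_2 = 55
a_3 = 280
a_4 = 1405
a_5 = 7030
a_6 = 35155
a_7 = 175780
a_8 = 878905
a_9 = 4394530


a_9 = 4394530


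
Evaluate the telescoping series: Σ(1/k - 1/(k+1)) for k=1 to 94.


Telescoping: adjacent terms cancel.
= 1/1 - 1/95
= 1 - 1/95 = 94/95

Sum = 94/95


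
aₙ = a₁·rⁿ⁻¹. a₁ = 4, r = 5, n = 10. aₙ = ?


aₙ = a₁·r^(n-1)
= 4×5^9
= 4×1953125
= 7812500

a_10 = 7812500


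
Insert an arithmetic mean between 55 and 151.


AM = (55 + 151)/2 = 206/2 = 103

AM = 103


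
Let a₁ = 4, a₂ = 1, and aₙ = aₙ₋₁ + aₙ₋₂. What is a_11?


Computing iteratively: 4, 1, 5, 6, 11, 17, 28, 45, 73, 118, 191
a_11 = 191

a_11 = 191


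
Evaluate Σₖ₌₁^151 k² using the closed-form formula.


n = 151
n(n+1)(2n+1)/6 = 151×152×303/6
= 6954456/6 = 1159076

Σk² = 1159076


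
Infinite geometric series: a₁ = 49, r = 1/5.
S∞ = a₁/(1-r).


S∞ = a₁/(1-r) = 49/(1 - 1/5)
= 49/(4/5)
= 245/4

S∞ = 245/4


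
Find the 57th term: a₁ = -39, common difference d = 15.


aₙ = a₁ + (n-1)d
= -39 + (57-1)×15
= -39 + 840
= 801

a_57 = 801


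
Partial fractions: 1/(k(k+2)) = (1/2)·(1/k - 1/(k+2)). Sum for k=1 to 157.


1/(k(k+2)) = (1/2)·(1/k - 1/(k+2)) (partial fractions)
Telescoping: Σ = (1/2)·(1 + 1/2 - 1/158 - 1/159) = 18683/25122

Sum = 18683/25122


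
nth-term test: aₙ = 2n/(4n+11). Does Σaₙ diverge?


lim(n→∞) 2n/(4n+11) = 2/4 = 1/2  (divide numerator and denominator by n)
lim aₙ = 1/2 ≠ 0 → series DIVERGES

Diverges (lim aₙ = 1/2 ≠ 0)


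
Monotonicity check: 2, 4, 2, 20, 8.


Differences: 2, -2, 18, -12
Difference at position 1 is +2 (> 0) but position 2 is -2 (< 0) — sequence both rises and falls
→ NOT monotonic

Not monotonic


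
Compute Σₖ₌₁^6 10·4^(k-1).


Sₙ = 10×(4^6 - 1)/(4 - 1)
= 10×(4096 - 1)/3
= 10×4095/3
= 13650

S_6 = 13650


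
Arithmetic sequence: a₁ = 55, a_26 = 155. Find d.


d = (aₙ - a₁)/(n-1)
= (155 - 55)/(26-1)
= 100/25 = 4

d = 4


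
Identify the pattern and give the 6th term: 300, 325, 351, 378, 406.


Pattern: triangular numbers: n(n+1)/2
Terms: 300, 325, 351, 378, 406
Next term = 435

Next term = 435


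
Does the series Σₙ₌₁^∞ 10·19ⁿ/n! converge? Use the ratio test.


aₙ = 10·19^n/n!
a_{n+1}/aₙ = 19^(n+1)/(n+1)! × n!/19^n  (constant 10 cancels)
= 19/(n+1)
L = lim(n→∞) 19/(n+1) = 0
L < 1 → series CONVERGES

Converges (ratio test: L = 0 < 1)


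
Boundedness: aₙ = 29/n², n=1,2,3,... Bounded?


a₁ = 29, a₂ = 29/4, a₃ = 29/9, ...
0 < aₙ ≤ 29 for all n ≥ 1
The sequence IS bounded

Bounded (0 < aₙ ≤ 29)


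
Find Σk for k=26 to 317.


Σₖ₌26^317 k = Σₖ₌₁^317 k − Σₖ₌₁^25 k
= 317·318/2 − 25·26/2
= 50403 − 325 = 50078

Σk = 50078


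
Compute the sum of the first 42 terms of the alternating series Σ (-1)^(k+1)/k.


S = 1 - 1/2 + 1/3 - 1/4 + 1/5 - 1/6 + 1/7 - 1/8 ± ...
= 0.6814
(Full series converges to +ln(2) ≈ +0.6931)

S_42 = 0.6814


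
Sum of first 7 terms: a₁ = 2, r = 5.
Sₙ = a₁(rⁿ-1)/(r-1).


Sₙ = 2×(5^7 - 1)/(5 - 1)
= 2×(78125 - 1)/4
= 2×78124/4
= 39062

S_7 = 39062


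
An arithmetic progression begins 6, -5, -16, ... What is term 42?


aₙ = a₁ + (n-1)d
= 6 + (42-1)×-11
= 6 - 451
= -445

a_42 = -445


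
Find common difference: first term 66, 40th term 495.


d = (aₙ - a₁)/(n-1)
= (495 - 66)/(40-1)
= 429/39 = 11

d = 11


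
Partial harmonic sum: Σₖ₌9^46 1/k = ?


Σₖ₌9^46 1/k = 1/9 + 1/10 + 1/11 + ... + 1/46
= 16002279923250666169/9419588158802421600
≈ 1.6988

Sum = 16002279923250666169/9419588158802421600 ≈ 1.6988


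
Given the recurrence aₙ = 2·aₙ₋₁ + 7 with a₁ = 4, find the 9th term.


Computing step by step:
a_1 = 4
a_2 = 15
a_3 = 37
a_4 = 81
a_5 = 169
a_6 = 345
a_7 = 697
a_8 = 1401
a_9 = 2809


a_9 = 2809


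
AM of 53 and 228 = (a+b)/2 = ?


AM = (53 + 228)/2 = 281/2 = 140.5

AM = 140.5


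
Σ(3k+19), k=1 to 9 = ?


Σ(3k+19) = 3·Σk + 19·n
= 3·45 + 19·9
= 135 + 171 = 306

Σ = 306


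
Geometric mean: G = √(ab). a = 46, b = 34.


GM = √(46×34) = √1564 = 39.5474

GM = 39.5474


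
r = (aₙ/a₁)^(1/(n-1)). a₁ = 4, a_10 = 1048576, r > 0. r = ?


r^(n-1) = aₙ/a₁
r^9 = 1048576/4 = 262144
r = 262144^(1/9)
= 4

r = 4


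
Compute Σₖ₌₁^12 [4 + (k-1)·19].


aₙ = 4 + (12-1)×19 = 213
Sₙ = n(a₁+aₙ)/2 = 12×(4+213)/2
= 12×217/2 = 1302

S_12 = 1302


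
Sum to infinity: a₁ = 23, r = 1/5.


S∞ = a₁/(1-r) = 23/(1 - 1/5)
= 23/(4/5)
= 115/4

S∞ = 115/4


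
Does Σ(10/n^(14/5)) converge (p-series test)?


p-series test: Σ c/n^p converges if p > 1, diverges if p ≤ 1 (constant c > 0 doesn't affect convergence).
p = 14/5
14/5 > 1 → CONVERGES

Converges (p = 14/5 > 1)


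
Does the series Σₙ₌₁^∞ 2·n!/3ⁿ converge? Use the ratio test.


aₙ = 2·n!/3^n
a_{n+1}/aₙ = (n+1)!/3^(n+1) × 3^n/n!  (constant 2 cancels)
= (n+1)/3
L = lim(n→∞) (n+1)/3 = ∞
L > 1 → series DIVERGES

Diverges (ratio test: L = ∞ > 1)


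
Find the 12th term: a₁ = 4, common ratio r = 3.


aₙ = a₁·r^(n-1)
= 4×3^11
= 4×177147
= 708588

a_12 = 708588


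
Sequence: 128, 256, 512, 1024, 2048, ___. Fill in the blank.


Pattern: powers of 2: 2ⁿ
Terms: 128, 256, 512, 1024, 2048
Next term = 4096

Next term = 4096


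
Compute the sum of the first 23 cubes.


n(n+1)/2 = 23×24/2 = 276
Σk³ = 276² = 76176

Σk³ = 76176


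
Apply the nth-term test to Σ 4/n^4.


lim(n→∞) 4/n^4 = 0
lim aₙ = 0 → nth-term test is INCONCLUSIVE
(Need other tests; this is actually a convergent p-series with p=4 > 1)

Inconclusive (lim aₙ = 0; need another test)


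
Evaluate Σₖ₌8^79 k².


Σₖ₌8^79 k² = Σₖ₌₁^79 k² − Σₖ₌₁^7 k²
= 79·80·159/6 − 7·8·15/6
= 167480 − 140 = 167340

Σk² = 167340


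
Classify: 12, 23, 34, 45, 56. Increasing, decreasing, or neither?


Differences: 11, 11, 11, 11
All differences > 0 → strictly INCREASING

Monotonically increasing


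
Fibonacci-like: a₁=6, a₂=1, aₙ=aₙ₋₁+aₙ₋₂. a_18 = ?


Computing iteratively: 6, 1, 7, 8, 15, 23, 38, 61, 99, 160, 259, 419, ...
a_18 = 7519

a_18 = 7519


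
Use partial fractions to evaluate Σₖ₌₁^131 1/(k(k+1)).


1/(k(k+1)) = 1/k - 1/(k+1) (partial fractions)
Telescoping: Σ = 1 - 1/132 = 131/132

Sum = 131/132


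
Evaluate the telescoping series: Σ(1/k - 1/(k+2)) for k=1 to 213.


Telescoping with gap 2: two head and two tail terms survive.
= (1 + 1/2) - (1/214 + 1/215)
= 3/2 - 1/214 - 1/215 = 34293/23005

Sum = 34293/23005


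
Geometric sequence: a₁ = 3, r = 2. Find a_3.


aₙ = a₁·r^(n-1)
= 3×2^2
= 3×4
= 12

a_3 = 12


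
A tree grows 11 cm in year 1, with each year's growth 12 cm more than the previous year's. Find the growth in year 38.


aₙ = a₁ + (n-1)d
= 11 + (38-1)×12
= 11 + 444
= 455

a_38 = 455


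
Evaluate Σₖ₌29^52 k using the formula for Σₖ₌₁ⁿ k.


Σₖ₌29^52 k = Σₖ₌₁^52 k − Σₖ₌₁^28 k
= 52·53/2 − 28·29/2
= 1378 − 406 = 972

Σk = 972


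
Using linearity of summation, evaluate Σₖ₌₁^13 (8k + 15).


Σ(8k+15) = 8·Σk + 15·n
= 8·91 + 15·13
= 728 + 195 = 923

Σ = 923


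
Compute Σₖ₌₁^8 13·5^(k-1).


Sₙ = 13×(5^8 - 1)/(5 - 1)
= 13×(390625 - 1)/4
= 13×390624/4
= 1269528

S_8 = 1269528


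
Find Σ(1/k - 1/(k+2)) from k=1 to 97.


Telescoping with gap 2: two head and two tail terms survive.
= (1 + 1/2) - (1/98 + 1/99)
= 3/2 - 1/98 - 1/99 = 7178/4851

Sum = 7178/4851


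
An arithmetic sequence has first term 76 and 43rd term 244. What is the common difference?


d = (aₙ - a₁)/(n-1)
= (244 - 76)/(43-1)
= 168/42 = 4

d = 4


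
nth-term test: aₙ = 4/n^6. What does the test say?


lim(n→∞) 4/n^6 = 0
lim aₙ = 0 → nth-term test is INCONCLUSIVE
(Need other tests; this is actually a convergent p-series with p=6 > 1)

Inconclusive (lim aₙ = 0; need another test)


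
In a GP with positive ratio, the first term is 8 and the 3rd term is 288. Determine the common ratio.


r^(n-1) = aₙ/a₁
r^2 = 288/8 = 36
r = 36^(1/2)
= ±6; taking r > 0 gives r = 6

r = 6


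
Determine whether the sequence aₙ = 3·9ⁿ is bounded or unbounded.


aₙ = 3·9ⁿ → as n→∞, aₙ→∞ (since base 9 > 1)
No finite upper bound exists
The sequence is UNBOUNDED

Unbounded (aₙ → ∞ as n → ∞)


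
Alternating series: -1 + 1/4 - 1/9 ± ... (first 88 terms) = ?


S = -1 + 1/4 - 1/9 + 1/16 - 1/25 + 1/36 - 1/49 + 1/64 ± ...
= -0.8224
(Full series converges to -π²/12 ≈ -0.8225)

S_88 = -0.8224


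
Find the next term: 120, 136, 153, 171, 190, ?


Pattern: triangular numbers: n(n+1)/2
Terms: 120, 136, 153, 171, 190
Next term = 210

Next term = 210


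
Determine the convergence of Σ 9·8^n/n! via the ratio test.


aₙ = 9·8^n/n!
a_{n+1}/aₙ = 8^(n+1)/(n+1)! × n!/8^n  (constant 9 cancels)
= 8/(n+1)
L = lim(n→∞) 8/(n+1) = 0
L < 1 → series CONVERGES

Converges (ratio test: L = 0 < 1)


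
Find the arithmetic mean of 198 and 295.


AM = (198 + 295)/2 = 493/2 = 246.5

AM = 246.5


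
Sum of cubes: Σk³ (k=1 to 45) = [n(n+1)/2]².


n(n+1)/2 = 45×46/2 = 1035
Σk³ = 1035² = 1071225

Σk³ = 1071225


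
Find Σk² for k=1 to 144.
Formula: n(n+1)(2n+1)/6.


n = 144
n(n+1)(2n+1)/6 = 144×145×289/6
= 6034320/6 = 1005720

Σk² = 1005720


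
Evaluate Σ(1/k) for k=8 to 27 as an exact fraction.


Σₖ₌8^27 1/k = 1/8 + 1/9 + 1/10 + ... + 1/27
= 104294993063/80313433200
≈ 1.2986

Sum = 104294993063/80313433200 ≈ 1.2986


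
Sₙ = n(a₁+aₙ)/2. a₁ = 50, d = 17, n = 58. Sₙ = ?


aₙ = 50 + (58-1)×17 = 1019
Sₙ = n(a₁+aₙ)/2 = 58×(50+1019)/2
= 58×1069/2 = 31001

S_58 = 31001


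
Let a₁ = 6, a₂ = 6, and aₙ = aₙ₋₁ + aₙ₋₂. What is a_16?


Computing iteratively: 6, 6, 12, 18, 30, 48, 78, 126, 204, 330, 534, 864, ...
a_16 = 5922

a_16 = 5922


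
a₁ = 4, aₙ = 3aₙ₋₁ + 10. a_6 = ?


Computing step by step:
a_1 = 4
a_2 = 22
a_3 = 76
a_4 = 238
a_5 = 724
a_6 = 2182


a_6 = 2182


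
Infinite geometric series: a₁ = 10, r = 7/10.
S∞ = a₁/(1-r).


S∞ = a₁/(1-r) = 10/(1 - 7/10)
= 10/(3/10)
= 100/3

S∞ = 100/3


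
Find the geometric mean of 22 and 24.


GM = √(22×24) = √528 = 22.9783

GM = 22.9783


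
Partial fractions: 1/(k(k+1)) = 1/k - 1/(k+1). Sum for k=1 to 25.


1/(k(k+1)) = 1/k - 1/(k+1) (partial fractions)
Telescoping: Σ = 1 - 1/26 = 25/26

Sum = 25/26


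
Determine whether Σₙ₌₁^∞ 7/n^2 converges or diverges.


p-series test: Σ c/n^p converges if p > 1, diverges if p ≤ 1 (constant c > 0 doesn't affect convergence).
p = 2
2 > 1 → CONVERGES

Converges (p = 2 > 1)


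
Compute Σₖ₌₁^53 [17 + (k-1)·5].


aₙ = 17 + (53-1)×5 = 277
Sₙ = n(a₁+aₙ)/2 = 53×(17+277)/2
= 53×294/2 = 7791

S_53 = 7791


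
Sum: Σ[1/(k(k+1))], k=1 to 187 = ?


1/(k(k+1)) = 1/k - 1/(k+1) (partial fractions)
Telescoping: Σ = 1 - 1/188 = 187/188

Sum = 187/188


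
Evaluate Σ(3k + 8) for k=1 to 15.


Σ(3k+8) = 3·Σk + 8·n
= 3·120 + 8·15
= 360 + 120 = 480

Σ = 480


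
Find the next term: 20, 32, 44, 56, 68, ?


Pattern: arithmetic (d=12)
Terms: 20, 32, 44, 56, 68
Next term = 80

Next term = 80


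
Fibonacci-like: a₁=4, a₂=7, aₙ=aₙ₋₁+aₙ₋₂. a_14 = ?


Computing iteratively: 4, 7, 11, 18, 29, 47, 76, 123, 199, 322, 521, 843, ...
a_14 = 2207

a_14 = 2207


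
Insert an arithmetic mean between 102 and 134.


AM = (102 + 134)/2 = 236/2 = 118

AM = 118


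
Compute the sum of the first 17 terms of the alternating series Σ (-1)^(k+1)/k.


S = 1 - 1/2 + 1/3 - 1/4 + 1/5 - 1/6 + 1/7 - 1/8 ± ...
= 0.7217
(Full series converges to +ln(2) ≈ +0.6931)

S_17 = 0.7217


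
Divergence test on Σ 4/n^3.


lim(n→∞) 4/n^3 = 0
lim aₙ = 0 → nth-term test is INCONCLUSIVE
(Need other tests; this is actually a convergent p-series with p=3 > 1)

Inconclusive (lim aₙ = 0; need another test)


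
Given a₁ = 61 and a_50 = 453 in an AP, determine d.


d = (aₙ - a₁)/(n-1)
= (453 - 61)/(50-1)
= 392/49 = 8

d = 8


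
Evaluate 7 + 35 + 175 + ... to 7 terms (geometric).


Sₙ = 7×(5^7 - 1)/(5 - 1)
= 7×(78125 - 1)/4
= 7×78124/4
= 136717

S_7 = 136717


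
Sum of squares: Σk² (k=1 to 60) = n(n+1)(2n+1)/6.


n = 60
n(n+1)(2n+1)/6 = 60×61×121/6
= 442860/6 = 73810

Σk² = 73810


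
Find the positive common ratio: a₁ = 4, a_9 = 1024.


r^(n-1) = aₙ/a₁
r^8 = 1024/4 = 256
r = 256^(1/8)
= ±2; taking r > 0 gives r = 2

r = 2


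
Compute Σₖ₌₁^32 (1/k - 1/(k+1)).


Telescoping: adjacent terms cancel.
= 1/1 - 1/33
= 1 - 1/33 = 32/33

Sum = 32/33


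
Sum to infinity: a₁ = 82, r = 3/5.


S∞ = a₁/(1-r) = 82/(1 - 3/5)
= 82/(2/5)
= 205

S∞ = 205


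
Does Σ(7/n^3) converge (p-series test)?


p-series test: Σ c/n^p converges if p > 1, diverges if p ≤ 1 (constant c > 0 doesn't affect convergence).
p = 3
3 > 1 → CONVERGES

Converges (p = 3 > 1)


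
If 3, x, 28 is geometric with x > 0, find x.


GM = √(3×28) = √84 = 9.1652

GM = 9.1652


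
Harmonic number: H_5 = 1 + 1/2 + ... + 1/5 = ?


H_5 = 1/1 + 1/2 + 1/3 + 1/4 + 1/5
= 137/60
≈ 2.2833

H_5 = 137/60 ≈ 2.2833


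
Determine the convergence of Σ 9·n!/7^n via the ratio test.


aₙ = 9·n!/7^n
a_{n+1}/aₙ = (n+1)!/7^(n+1) × 7^n/n!  (constant 9 cancels)
= (n+1)/7
L = lim(n→∞) (n+1)/7 = ∞
L > 1 → series DIVERGES

Diverges (ratio test: L = ∞ > 1)


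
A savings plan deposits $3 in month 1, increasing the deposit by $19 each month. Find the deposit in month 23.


aₙ = a₁ + (n-1)d
= 3 + (23-1)×19
= 3 + 418
= 421

a_23 = 421


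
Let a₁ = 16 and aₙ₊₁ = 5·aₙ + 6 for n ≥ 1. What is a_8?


Computing step by step:
a_1 = 16
a_2 = 86
a_3 = 436
a_4 = 2186
a_5 = 10936
a_6 = 54686
a_7 = 273436
a_8 = 1367186


a_8 = 1367186


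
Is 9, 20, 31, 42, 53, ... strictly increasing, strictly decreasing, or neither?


Differences: 11, 11, 11, 11
All differences > 0 → strictly INCREASING

Monotonically increasing


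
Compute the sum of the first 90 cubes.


n(n+1)/2 = 90×91/2 = 4095
Σk³ = 4095² = 16769025

Σk³ = 16769025


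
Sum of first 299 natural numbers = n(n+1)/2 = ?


n(n+1)/2 = 299×300/2 = 89700/2 = 44850

Σk = 44850


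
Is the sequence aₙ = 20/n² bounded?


a₁ = 20, a₂ = 20/4, a₃ = 20/9, ...
0 < aₙ ≤ 20 for all n ≥ 1
The sequence IS bounded

Bounded (0 < aₙ ≤ 20)


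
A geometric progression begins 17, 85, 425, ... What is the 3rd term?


aₙ = a₁·r^(n-1)
= 17×5^2
= 17×25
= 425

a_3 = 425


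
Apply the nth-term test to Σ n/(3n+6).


lim(n→∞) n/(3n+6) = 1/3 = 1/3  (divide numerator and denominator by n)
lim aₙ = 1/3 ≠ 0 → series DIVERGES

Diverges (lim aₙ = 1/3 ≠ 0)


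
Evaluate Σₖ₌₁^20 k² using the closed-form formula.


n = 20
n(n+1)(2n+1)/6 = 20×21×41/6
= 17220/6 = 2870

Σk² = 2870


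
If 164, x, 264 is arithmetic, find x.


AM = (164 + 264)/2 = 428/2 = 214

AM = 214


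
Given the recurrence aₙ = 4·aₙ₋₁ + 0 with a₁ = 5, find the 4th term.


Computing step by step:
a_1 = 5
a_2 = 20
a_3 = 80
a_4 = 320


a_4 = 320


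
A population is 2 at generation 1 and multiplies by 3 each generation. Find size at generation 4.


aₙ = a₁·r^(n-1)
= 2×3^3
= 2×27
= 54

a_4 = 54


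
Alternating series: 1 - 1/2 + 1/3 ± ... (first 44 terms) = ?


S = 1 - 1/2 + 1/3 - 1/4 + 1/5 - 1/6 + 1/7 - 1/8 ± ...
= 0.6819
(Full series converges to +ln(2) ≈ +0.6931)

S_44 = 0.6819


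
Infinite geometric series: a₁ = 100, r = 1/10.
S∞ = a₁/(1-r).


S∞ = a₁/(1-r) = 100/(1 - 1/10)
= 100/(9/10)
= 1000/9

S∞ = 1000/9


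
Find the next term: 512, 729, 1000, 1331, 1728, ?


Pattern: perfect cubes: n³
Terms: 512, 729, 1000, 1331, 1728
Next term = 2197

Next term = 2197


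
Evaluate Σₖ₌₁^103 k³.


n(n+1)/2 = 103×104/2 = 5356
Σk³ = 5356² = 28686736

Σk³ = 28686736


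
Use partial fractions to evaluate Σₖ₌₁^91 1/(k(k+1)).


1/(k(k+1)) = 1/k - 1/(k+1) (partial fractions)
Telescoping: Σ = 1 - 1/92 = 91/92

Sum = 91/92


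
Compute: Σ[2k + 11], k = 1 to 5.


Σ(2k+11) = 2·Σk + 11·n
= 2·15 + 11·5
= 30 + 55 = 85

Σ = 85


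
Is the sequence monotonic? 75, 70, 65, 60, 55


Differences: -5, -5, -5, -5
All differences < 0 → strictly DECREASING

Monotonically decreasing


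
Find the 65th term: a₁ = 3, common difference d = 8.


aₙ = a₁ + (n-1)d
= 3 + (65-1)×8
= 3 + 512
= 515

a_65 = 515


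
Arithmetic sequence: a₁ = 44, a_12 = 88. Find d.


d = (aₙ - a₁)/(n-1)
= (88 - 44)/(12-1)
= 44/11 = 4

d = 4


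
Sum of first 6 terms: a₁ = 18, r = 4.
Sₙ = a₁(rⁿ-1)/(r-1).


Sₙ = 18×(4^6 - 1)/(4 - 1)
= 18×(4096 - 1)/3
= 18×4095/3
= 24570

S_6 = 24570


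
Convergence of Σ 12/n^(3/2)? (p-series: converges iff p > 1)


p-series test: Σ c/n^p converges if p > 1, diverges if p ≤ 1 (constant c > 0 doesn't affect convergence).
p = 3/2
3/2 > 1 → CONVERGES

Converges (p = 3/2 > 1)


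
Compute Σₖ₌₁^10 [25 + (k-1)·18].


aₙ = 25 + (10-1)×18 = 187
Sₙ = n(a₁+aₙ)/2 = 10×(25+187)/2
= 10×212/2 = 1060

S_10 = 1060


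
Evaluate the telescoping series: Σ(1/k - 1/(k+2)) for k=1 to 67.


Telescoping with gap 2: two head and two tail terms survive.
= (1 + 1/2) - (1/68 + 1/69)
= 3/2 - 1/68 - 1/69 = 6901/4692

Sum = 6901/4692
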